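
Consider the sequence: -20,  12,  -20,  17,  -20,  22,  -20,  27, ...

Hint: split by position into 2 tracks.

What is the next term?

-20

Positions 1, 3, 5, … form one subsequence and positions 2, 4, 6, … form another.
Subsequence A = -20, -20, -20, -20: constant -20.
Subsequence B = 12, 17, 22, 27: arithmetic, step +5.
Position 9 → subsequence A, term 5 = -20.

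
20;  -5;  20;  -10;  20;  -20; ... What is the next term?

Split by position mod 2 into 2 tracks.
Track A = 20, 20, 20: always 20.
Track B = -5, -10, -20: multiplying by 2 each time.
Position 7 → track A, term 4 = 20.

20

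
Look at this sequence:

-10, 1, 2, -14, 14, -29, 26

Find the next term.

Taking every 2nd term gives 2 separate tracks.
Stream A: -10, 2, 14, 26 — adding 12 each time.
Stream B: 1, -14, -29 — linear: a_n = 16 − 15·n.
Term 8 comes from stream B (its 4th entry): -44.

-44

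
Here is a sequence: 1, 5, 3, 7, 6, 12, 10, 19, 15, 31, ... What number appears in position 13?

28

Split by position mod 2 into 2 tracks.
Track A: 1, 3, 6, 10, 15 — the triangular numbers T_1, T_2, ….
Track B: 5, 7, 12, 19, 31 — a Fibonacci-like recurrence a_n = a_{n-1} + a_{n-2}.
Position 13 falls in track A as its term 7, giving 28.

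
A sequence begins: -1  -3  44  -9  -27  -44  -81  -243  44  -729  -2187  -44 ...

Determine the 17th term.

Reading positions in blocks of 3 reveals the pattern AAB — 2 tracks woven together.
Track A: -1, -3, -9, -27, -81, -243, -729, -2187. A geometric progression (common ratio 3).
Track B: 44, -44, 44, -44. Oscillating between 44 and -44.
The 17th slot belongs to track A; its 12th term is -177147.

-177147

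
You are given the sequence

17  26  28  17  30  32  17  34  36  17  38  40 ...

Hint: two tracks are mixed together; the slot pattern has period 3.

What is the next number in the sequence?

17

The slot pattern repeats as ABB (period 3), so there are 2 interleaved tracks.
Stream A = 17, 17, 17, 17: the constant sequence 17.
Stream B = 26, 28, 30, 32, 34, 36, 38, 40: adding 2 each time.
Position 13 → stream A, term 5 = 17.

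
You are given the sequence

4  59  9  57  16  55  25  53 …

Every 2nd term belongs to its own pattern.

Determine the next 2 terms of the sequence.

Odd-indexed and even-indexed terms follow separate rules.
Stream A: 4, 9, 16, 25 — perfect squares starting at 2².
Stream B: 59, 57, 55, 53 — subtracting 2 each time.
Term 9 comes from stream A (its 5th entry): 36.
Position 10 falls in stream B as its term 5, giving 51.

36, 51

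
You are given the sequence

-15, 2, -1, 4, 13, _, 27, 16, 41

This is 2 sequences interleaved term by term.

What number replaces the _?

Taking every 2nd term gives 2 separate tracks.
Subsequence A: -15, -1, 13, 27, 41 (arithmetic, step +14).
Subsequence B: 2, 4, ?, 16 (geometric, ×2 each step).
The gap is subsequence B's term 3; the rule gives 8.

8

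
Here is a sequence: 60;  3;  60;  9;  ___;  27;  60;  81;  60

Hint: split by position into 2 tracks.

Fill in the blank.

Taking every 2nd term gives 2 separate tracks.
Track A: 60, 60, ?, 60, 60. The constant sequence 60.
Track B: 3, 9, 27, 81. Powers 3^1, 3^2, 3^3, ….
Filling track A at index 3 by its rule yields 60.

60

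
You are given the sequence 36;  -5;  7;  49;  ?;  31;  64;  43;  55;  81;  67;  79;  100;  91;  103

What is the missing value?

Positions follow the repeating pattern ABB; grouping by letter gives 2 tracks.
Track A = 36, 49, 64, 81, 100: the squares 6², 7², 8², ….
Track B = -5, 7, ?, 31, 43, 55, 67, 79, 91, 103: adding 12 each time.
Filling track B at index 3 by its rule yields 19.

19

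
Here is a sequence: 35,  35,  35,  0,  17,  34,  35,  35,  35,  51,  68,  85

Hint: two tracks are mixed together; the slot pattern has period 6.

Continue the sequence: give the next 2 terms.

35, 35

The slot pattern repeats as AAABBB (period 6), so there are 2 interleaved tracks.
Stream A = 35, 35, 35, 35, 35, 35: constant 35.
Stream B = 0, 17, 34, 51, 68, 85: linear: a_n = -17 + 17·n.
Position 13 → stream A, term 7 = 35.
Position 14 falls in stream A as its term 8, giving 35.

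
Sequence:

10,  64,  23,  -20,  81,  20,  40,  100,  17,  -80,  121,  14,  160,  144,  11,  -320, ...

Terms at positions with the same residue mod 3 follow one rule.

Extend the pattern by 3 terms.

169, 8, 640

Read the sequence 3 terms at a time; column i is its own pattern.
Track A = 10, -20, 40, -80, 160, -320: geometric, ×-2 each step.
Track B = 64, 81, 100, 121, 144: consecutive squares n² from n = 8.
Track C = 23, 20, 17, 14, 11: linear: a_n = 26 − 3·n.
Term 17 comes from track B (its 6th entry): 169.
The 18th slot belongs to track C; its 6th term is 8.
Term 19 comes from track A (its 7th entry): 640.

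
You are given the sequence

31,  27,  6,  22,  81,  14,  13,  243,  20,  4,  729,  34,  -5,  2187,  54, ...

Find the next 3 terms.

Taking every 3rd term gives 3 separate tracks.
Track A: 31, 22, 13, 4, -5. Subtracting 9 each time.
Track B: 27, 81, 243, 729, 2187. Powers of 3.
Track C: 6, 14, 20, 34, 54. Fibonacci-style (each term is the sum of the two before it).
Position 16 → track A, term 6 = -14.
Position 17 falls in track B as its term 6, giving 6561.
Position 18 falls in track C as its term 6, giving 88.

-14, 6561, 88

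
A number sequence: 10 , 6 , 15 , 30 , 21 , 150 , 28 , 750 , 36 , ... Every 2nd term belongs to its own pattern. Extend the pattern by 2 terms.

Odd-indexed and even-indexed terms follow separate rules.
Subsequence A: 10, 15, 21, 28, 36. Triangular numbers starting at T_4.
Subsequence B: 6, 30, 150, 750. Multiplying by 5 each time.
Position 10 falls in subsequence B as its term 5, giving 3750.
Position 11 → subsequence A, term 6 = 45.

3750, 45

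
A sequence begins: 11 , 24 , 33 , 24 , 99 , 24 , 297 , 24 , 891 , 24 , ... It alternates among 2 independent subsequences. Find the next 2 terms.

2673, 24

Positions 1, 3, 5, … form one subsequence and positions 2, 4, 6, … form another.
Track A is 11, 33, 99, 297, 891, which is geometric with ratio 3.
Track B is 24, 24, 24, 24, 24, which is constant 24.
Position 11 falls in track A as its term 6, giving 2673.
The 12th slot belongs to track B; its 6th term is 24.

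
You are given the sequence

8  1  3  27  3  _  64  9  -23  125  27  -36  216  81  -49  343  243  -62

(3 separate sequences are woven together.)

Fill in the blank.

Read the sequence 3 terms at a time; column i is its own pattern.
Track A is 8, 27, 64, 125, 216, 343, which is perfect cubes starting at 2³.
Track B is 1, 3, 9, 27, 81, 243, which is powers 3^0, 3^1, 3^2, ….
Track C is 3, ?, -23, -36, -49, -62, which is arithmetic with common difference −13.
Filling track C at index 2 by its rule yields -10.

-10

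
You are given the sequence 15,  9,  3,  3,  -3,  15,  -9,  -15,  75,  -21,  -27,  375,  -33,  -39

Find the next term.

1875

The slot pattern repeats as AAB (period 3), so there are 2 interleaved tracks.
Track A = 15, 9, 3, -3, -9, -15, -21, -27, -33, -39: arithmetic, step −6.
Track B = 3, 15, 75, 375: multiplying by 5 each time.
Term 15 comes from track B (its 5th entry): 1875.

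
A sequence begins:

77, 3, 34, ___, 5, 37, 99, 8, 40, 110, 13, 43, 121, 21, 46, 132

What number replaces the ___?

88

Taking every 3rd term gives 3 separate tracks.
Subsequence A: 77, ?, 99, 110, 121, 132. Arithmetic, step +11.
Subsequence B: 3, 5, 8, 13, 21. Each term equals the sum of the previous two.
Subsequence C: 34, 37, 40, 43, 46. Linear: a_n = 31 + 3·n.
The gap is subsequence A's term 2; the rule gives 88.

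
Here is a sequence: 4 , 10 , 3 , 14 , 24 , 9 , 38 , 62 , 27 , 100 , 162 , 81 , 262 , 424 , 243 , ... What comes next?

Reading positions in blocks of 3 reveals the pattern AAB — 2 tracks woven together.
Track A = 4, 10, 14, 24, 38, 62, 100, 162, 262, 424: each term equals the sum of the previous two.
Track B = 3, 9, 27, 81, 243: geometric, ×3 each step.
Position 16 falls in track A as its term 11, giving 686.

686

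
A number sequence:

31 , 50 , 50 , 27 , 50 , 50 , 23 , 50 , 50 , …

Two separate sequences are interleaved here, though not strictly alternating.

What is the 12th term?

50

Reading positions in blocks of 3 reveals the pattern ABB — 2 tracks woven together.
Stream A: 31, 27, 23 — subtracting 4 each time.
Stream B: 50, 50, 50, 50, 50, 50 — the constant sequence 50.
The 12th slot belongs to stream B; its 8th term is 50.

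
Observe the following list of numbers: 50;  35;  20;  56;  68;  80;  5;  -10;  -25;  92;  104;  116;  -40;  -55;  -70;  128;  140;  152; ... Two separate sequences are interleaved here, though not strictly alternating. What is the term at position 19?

Positions follow the repeating pattern AAABBB; grouping by letter gives 2 tracks.
Track A = 50, 35, 20, 5, -10, -25, -40, -55, -70: arithmetic, step −15.
Track B = 56, 68, 80, 92, 104, 116, 128, 140, 152: adding 12 each time.
The 19th slot belongs to track A; its 10th term is -85.

-85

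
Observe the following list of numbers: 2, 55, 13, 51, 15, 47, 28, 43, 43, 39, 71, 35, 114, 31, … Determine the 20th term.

19

Odd-indexed and even-indexed terms follow separate rules.
Subsequence A: 2, 13, 15, 28, 43, 71, 114 — Fibonacci-style (each term is the sum of the two before it).
Subsequence B: 55, 51, 47, 43, 39, 35, 31 — subtracting 4 each time.
The 20th slot belongs to subsequence B; its 10th term is 19.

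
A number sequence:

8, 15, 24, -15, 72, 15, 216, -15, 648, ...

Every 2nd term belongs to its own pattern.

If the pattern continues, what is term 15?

Odd-indexed and even-indexed terms follow separate rules.
Stream A: 8, 24, 72, 216, 648 — geometric, ×3 each step.
Stream B: 15, -15, 15, -15 — alternating ±15.
The 15th slot belongs to stream A; its 8th term is 17496.

17496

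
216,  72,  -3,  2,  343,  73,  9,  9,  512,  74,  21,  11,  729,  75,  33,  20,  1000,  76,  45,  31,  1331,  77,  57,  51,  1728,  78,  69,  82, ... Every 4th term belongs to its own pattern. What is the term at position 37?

3375

Read the sequence 4 terms at a time; column i is its own pattern.
Subsequence A is 216, 343, 512, 729, 1000, 1331, 1728, which is the cubes 6³, 7³, 8³, ….
Subsequence B is 72, 73, 74, 75, 76, 77, 78, which is arithmetic, step +1.
Subsequence C is -3, 9, 21, 33, 45, 57, 69, which is adding 12 each time.
Subsequence D is 2, 9, 11, 20, 31, 51, 82, which is Fibonacci-style (each term is the sum of the two before it).
Position 37 → subsequence A, term 10 = 3375.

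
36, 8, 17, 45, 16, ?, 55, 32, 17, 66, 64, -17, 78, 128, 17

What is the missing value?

The terms cycle through 3 interleaved subsequences.
Track A: 36, 45, 55, 66, 78. Triangular numbers n(n+1)/2 for n = 8, 9, ….
Track B: 8, 16, 32, 64, 128. Powers of 2.
Track C: 17, ?, 17, -17, 17. Alternating ±17.
Track C's pattern makes the blank -17.

-17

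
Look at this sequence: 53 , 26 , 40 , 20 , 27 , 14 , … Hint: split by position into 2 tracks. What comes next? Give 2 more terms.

The terms cycle through 2 interleaved subsequences.
Stream A: 53, 40, 27 (subtracting 13 each time).
Stream B: 26, 20, 14 (arithmetic, step −6).
Position 7 → stream A, term 4 = 14.
Term 8 comes from stream B (its 4th entry): 8.

14, 8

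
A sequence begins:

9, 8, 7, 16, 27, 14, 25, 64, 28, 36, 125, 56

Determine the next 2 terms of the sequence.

49, 216

Taking every 3rd term gives 3 separate tracks.
Subsequence A: 9, 16, 25, 36 (consecutive squares n² from n = 3).
Subsequence B: 8, 27, 64, 125 (perfect cubes starting at 2³).
Subsequence C: 7, 14, 28, 56 (geometric with ratio 2).
The 13th slot belongs to subsequence A; its 5th term is 49.
Position 14 falls in subsequence B as its term 5, giving 216.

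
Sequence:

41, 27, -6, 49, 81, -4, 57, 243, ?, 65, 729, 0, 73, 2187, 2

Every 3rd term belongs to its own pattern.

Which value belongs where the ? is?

Split by position mod 3 into 3 tracks.
Track A is 41, 49, 57, 65, 73, which is arithmetic, step +8.
Track B is 27, 81, 243, 729, 2187, which is powers of 3.
Track C is -6, -4, ?, 0, 2, which is arithmetic with common difference +2.
Filling track C at index 3 by its rule yields -2.

-2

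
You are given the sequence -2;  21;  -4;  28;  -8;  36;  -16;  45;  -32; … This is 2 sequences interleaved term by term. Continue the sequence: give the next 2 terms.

55, -64

Taking every 2nd term gives 2 separate tracks.
Subsequence A: -2, -4, -8, -16, -32. Geometric with ratio 2.
Subsequence B: 21, 28, 36, 45. Triangular numbers n(n+1)/2 for n = 6, 7, ….
Term 10 comes from subsequence B (its 5th entry): 55.
Position 11 → subsequence A, term 6 = -64.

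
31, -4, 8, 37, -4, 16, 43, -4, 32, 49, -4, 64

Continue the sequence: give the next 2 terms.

55, -4

Taking every 3rd term gives 3 separate tracks.
Subsequence A: 31, 37, 43, 49. Arithmetic, step +6.
Subsequence B: -4, -4, -4, -4. The constant sequence -4.
Subsequence C: 8, 16, 32, 64. Successive powers of 2.
The 13th slot belongs to subsequence A; its 5th term is 55.
Position 14 falls in subsequence B as its term 5, giving -4.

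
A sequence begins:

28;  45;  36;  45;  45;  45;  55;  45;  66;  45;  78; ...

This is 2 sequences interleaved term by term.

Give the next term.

45

Positions 1, 3, 5, … form one subsequence and positions 2, 4, 6, … form another.
Track A: 28, 36, 45, 55, 66, 78. The triangular numbers T_7, T_8, ….
Track B: 45, 45, 45, 45, 45. The constant sequence 45.
Position 12 → track B, term 6 = 45.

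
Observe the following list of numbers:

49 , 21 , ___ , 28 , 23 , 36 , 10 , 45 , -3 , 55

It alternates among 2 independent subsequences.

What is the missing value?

Odd-indexed and even-indexed terms follow separate rules.
Track A = 49, ?, 23, 10, -3: linear: a_n = 62 − 13·n.
Track B = 21, 28, 36, 45, 55: triangular numbers n(n+1)/2 for n = 6, 7, ….
Filling track A at index 2 by its rule yields 36.

36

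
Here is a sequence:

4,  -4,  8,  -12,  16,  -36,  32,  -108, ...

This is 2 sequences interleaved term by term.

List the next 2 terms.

64, -324

Taking every 2nd term gives 2 separate tracks.
Track A = 4, 8, 16, 32: powers of 2.
Track B = -4, -12, -36, -108: multiplying by 3 each time.
Position 9 falls in track A as its term 5, giving 64.
Term 10 comes from track B (its 5th entry): -324.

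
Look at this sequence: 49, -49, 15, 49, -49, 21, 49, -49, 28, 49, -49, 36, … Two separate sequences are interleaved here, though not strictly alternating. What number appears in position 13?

49

Positions follow the repeating pattern AAB; grouping by letter gives 2 tracks.
Subsequence A: 49, -49, 49, -49, 49, -49, 49, -49 (alternating ±49).
Subsequence B: 15, 21, 28, 36 (the triangular numbers T_5, T_6, …).
Term 13 comes from subsequence A (its 9th entry): 49.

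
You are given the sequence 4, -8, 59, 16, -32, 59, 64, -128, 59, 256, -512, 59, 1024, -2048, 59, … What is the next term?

The slot pattern repeats as AAB (period 3), so there are 2 interleaved tracks.
Track A: 4, -8, 16, -32, 64, -128, 256, -512, 1024, -2048 — a geometric progression (common ratio -2).
Track B: 59, 59, 59, 59, 59 — always 59.
Position 16 → track A, term 11 = 4096.

4096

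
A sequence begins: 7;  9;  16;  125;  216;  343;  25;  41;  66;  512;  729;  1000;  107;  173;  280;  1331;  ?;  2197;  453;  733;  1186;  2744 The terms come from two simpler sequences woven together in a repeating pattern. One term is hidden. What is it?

1728

Positions follow the repeating pattern AAABBB; grouping by letter gives 2 tracks.
Stream A: 7, 9, 16, 25, 41, 66, 107, 173, 280, 453, 733, 1186 (each term equals the sum of the previous two).
Stream B: 125, 216, 343, 512, 729, 1000, 1331, ?, 2197, 2744 (the cubes 5³, 6³, 7³, …).
Filling stream B at index 8 by its rule yields 1728.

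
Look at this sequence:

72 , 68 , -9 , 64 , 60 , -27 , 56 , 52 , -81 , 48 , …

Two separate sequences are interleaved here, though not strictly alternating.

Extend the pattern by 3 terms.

The slot pattern repeats as AAB (period 3), so there are 2 interleaved tracks.
Stream A: 72, 68, 64, 60, 56, 52, 48 — arithmetic with common difference −4.
Stream B: -9, -27, -81 — a geometric progression (common ratio 3).
Position 11 → stream A, term 8 = 44.
Position 12 → stream B, term 4 = -243.
Position 13 falls in stream A as its term 9, giving 40.

44, -243, 40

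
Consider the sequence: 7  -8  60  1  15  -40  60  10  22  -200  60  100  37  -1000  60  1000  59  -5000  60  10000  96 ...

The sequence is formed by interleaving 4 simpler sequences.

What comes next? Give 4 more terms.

-25000, 60, 100000, 155

Read the sequence 4 terms at a time; column i is its own pattern.
Subsequence A = 7, 15, 22, 37, 59, 96: each term equals the sum of the previous two.
Subsequence B = -8, -40, -200, -1000, -5000: a geometric progression (common ratio 5).
Subsequence C = 60, 60, 60, 60, 60: always 60.
Subsequence D = 1, 10, 100, 1000, 10000: successive powers of 10.
Position 22 → subsequence B, term 6 = -25000.
Position 23 falls in subsequence C as its term 6, giving 60.
Position 24 → subsequence D, term 6 = 100000.
The 25th slot belongs to subsequence A; its 7th term is 155.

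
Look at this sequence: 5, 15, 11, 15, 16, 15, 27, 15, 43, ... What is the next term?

15

Odd-indexed and even-indexed terms follow separate rules.
Track A is 5, 11, 16, 27, 43, which is Fibonacci-style (each term is the sum of the two before it).
Track B is 15, 15, 15, 15, which is always 15.
The 10th slot belongs to track B; its 5th term is 15.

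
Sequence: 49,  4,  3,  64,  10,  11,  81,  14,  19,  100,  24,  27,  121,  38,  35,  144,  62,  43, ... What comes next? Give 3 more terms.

169, 100, 51

Split by position mod 3: positions 1, 4, 7, … form one track, and each other residue class forms its own.
Subsequence A is 49, 64, 81, 100, 121, 144, which is consecutive squares n² from n = 7.
Subsequence B is 4, 10, 14, 24, 38, 62, which is Fibonacci-style (each term is the sum of the two before it).
Subsequence C is 3, 11, 19, 27, 35, 43, which is linear: a_n = -5 + 8·n.
Position 19 falls in subsequence A as its term 7, giving 169.
Position 20 → subsequence B, term 7 = 100.
Term 21 comes from subsequence C (its 7th entry): 51.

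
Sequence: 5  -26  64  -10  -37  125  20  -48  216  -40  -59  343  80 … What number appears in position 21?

Split by position mod 3 into 3 tracks.
Subsequence A: 5, -10, 20, -40, 80 (a geometric progression (common ratio -2)).
Subsequence B: -26, -37, -48, -59 (subtracting 11 each time).
Subsequence C: 64, 125, 216, 343 (perfect cubes starting at 4³).
Term 21 comes from subsequence C (its 7th entry): 1000.

1000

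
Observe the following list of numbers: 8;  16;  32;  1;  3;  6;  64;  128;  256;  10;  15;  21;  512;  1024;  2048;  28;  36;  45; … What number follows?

4096

Positions follow the repeating pattern AAABBB; grouping by letter gives 2 tracks.
Track A: 8, 16, 32, 64, 128, 256, 512, 1024, 2048 (geometric with ratio 2).
Track B: 1, 3, 6, 10, 15, 21, 28, 36, 45 (triangular numbers n(n+1)/2 for n = 1, 2, …).
Position 19 → track A, term 10 = 4096.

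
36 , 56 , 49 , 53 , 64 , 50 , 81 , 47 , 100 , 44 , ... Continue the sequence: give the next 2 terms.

Taking every 2nd term gives 2 separate tracks.
Track A: 36, 49, 64, 81, 100 (perfect squares starting at 6²).
Track B: 56, 53, 50, 47, 44 (subtracting 3 each time).
Term 11 comes from track A (its 6th entry): 121.
The 12th slot belongs to track B; its 6th term is 41.

121, 41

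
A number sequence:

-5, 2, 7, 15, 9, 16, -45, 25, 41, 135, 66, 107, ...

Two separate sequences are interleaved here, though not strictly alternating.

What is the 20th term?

1186

The slot pattern repeats as ABB (period 3), so there are 2 interleaved tracks.
Track A = -5, 15, -45, 135: geometric with ratio -3.
Track B = 2, 7, 9, 16, 25, 41, 66, 107: each term equals the sum of the previous two.
Position 20 falls in track B as its term 13, giving 1186.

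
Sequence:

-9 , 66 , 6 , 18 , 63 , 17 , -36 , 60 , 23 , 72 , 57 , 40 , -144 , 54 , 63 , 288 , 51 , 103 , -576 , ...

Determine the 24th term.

Split by position mod 3: positions 1, 4, 7, … form one track, and each other residue class forms its own.
Subsequence A is -9, 18, -36, 72, -144, 288, -576, which is a geometric progression (common ratio -2).
Subsequence B is 66, 63, 60, 57, 54, 51, which is subtracting 3 each time.
Subsequence C is 6, 17, 23, 40, 63, 103, which is a Fibonacci-like recurrence a_n = a_{n-1} + a_{n-2}.
Position 24 → subsequence C, term 8 = 269.

269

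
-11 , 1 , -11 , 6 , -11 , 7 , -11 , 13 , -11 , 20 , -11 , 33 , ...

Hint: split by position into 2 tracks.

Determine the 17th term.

Split by position mod 2 into 2 tracks.
Track A is -11, -11, -11, -11, -11, -11, which is always -11.
Track B is 1, 6, 7, 13, 20, 33, which is a Fibonacci-like recurrence a_n = a_{n-1} + a_{n-2}.
Position 17 falls in track A as its term 9, giving -11.

-11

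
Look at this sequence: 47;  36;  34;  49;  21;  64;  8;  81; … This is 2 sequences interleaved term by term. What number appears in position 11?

-18

Taking every 2nd term gives 2 separate tracks.
Track A: 47, 34, 21, 8 (arithmetic, step −13).
Track B: 36, 49, 64, 81 (consecutive squares n² from n = 6).
Term 11 comes from track A (its 6th entry): -18.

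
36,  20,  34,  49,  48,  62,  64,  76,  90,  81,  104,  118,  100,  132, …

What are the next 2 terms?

146, 121

The slot pattern repeats as ABB (period 3), so there are 2 interleaved tracks.
Subsequence A: 36, 49, 64, 81, 100 (perfect squares starting at 6²).
Subsequence B: 20, 34, 48, 62, 76, 90, 104, 118, 132 (arithmetic with common difference +14).
Position 15 → subsequence B, term 10 = 146.
Position 16 → subsequence A, term 6 = 121.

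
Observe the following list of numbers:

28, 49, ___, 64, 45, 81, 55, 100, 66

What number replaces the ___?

36

Positions 1, 3, 5, … form one subsequence and positions 2, 4, 6, … form another.
Stream A: 28, ?, 45, 55, 66. Triangular numbers n(n+1)/2 for n = 7, 8, ….
Stream B: 49, 64, 81, 100. Consecutive squares n² from n = 7.
Filling stream A at index 2 by its rule yields 36.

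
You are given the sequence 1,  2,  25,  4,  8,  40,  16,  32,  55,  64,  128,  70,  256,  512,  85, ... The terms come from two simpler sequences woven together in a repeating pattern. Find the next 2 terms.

1024, 2048

Reading positions in blocks of 3 reveals the pattern AAB — 2 tracks woven together.
Subsequence A = 1, 2, 4, 8, 16, 32, 64, 128, 256, 512: multiplying by 2 each time.
Subsequence B = 25, 40, 55, 70, 85: arithmetic, step +15.
Position 16 falls in subsequence A as its term 11, giving 1024.
Position 17 falls in subsequence A as its term 12, giving 2048.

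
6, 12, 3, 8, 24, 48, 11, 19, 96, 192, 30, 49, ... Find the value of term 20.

The slot pattern repeats as AABB (period 4), so there are 2 interleaved tracks.
Track A = 6, 12, 24, 48, 96, 192: a geometric progression (common ratio 2).
Track B = 3, 8, 11, 19, 30, 49: a Fibonacci-like recurrence a_n = a_{n-1} + a_{n-2}.
The 20th slot belongs to track B; its 10th term is 335.

335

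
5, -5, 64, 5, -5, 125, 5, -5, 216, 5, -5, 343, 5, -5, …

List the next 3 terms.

The slot pattern repeats as AAB (period 3), so there are 2 interleaved tracks.
Subsequence A: 5, -5, 5, -5, 5, -5, 5, -5, 5, -5 — oscillating between 5 and -5.
Subsequence B: 64, 125, 216, 343 — perfect cubes starting at 4³.
Position 15 → subsequence B, term 5 = 512.
Position 16 → subsequence A, term 11 = 5.
The 17th slot belongs to subsequence A; its 12th term is -5.

512, 5, -5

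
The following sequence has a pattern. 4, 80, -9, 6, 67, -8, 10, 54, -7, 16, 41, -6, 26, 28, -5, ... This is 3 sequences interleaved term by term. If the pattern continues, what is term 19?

Split by position mod 3: positions 1, 4, 7, … form one track, and each other residue class forms its own.
Subsequence A: 4, 6, 10, 16, 26. A Fibonacci-like recurrence a_n = a_{n-1} + a_{n-2}.
Subsequence B: 80, 67, 54, 41, 28. Linear: a_n = 93 − 13·n.
Subsequence C: -9, -8, -7, -6, -5. Linear: a_n = -10 + n.
The 19th slot belongs to subsequence A; its 7th term is 68.

68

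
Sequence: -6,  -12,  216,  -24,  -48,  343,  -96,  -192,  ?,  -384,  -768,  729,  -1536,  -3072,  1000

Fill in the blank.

Reading positions in blocks of 3 reveals the pattern AAB — 2 tracks woven together.
Track A: -6, -12, -24, -48, -96, -192, -384, -768, -1536, -3072. Geometric, ×2 each step.
Track B: 216, 343, ?, 729, 1000. The cubes 6³, 7³, 8³, ….
Filling track B at index 3 by its rule yields 512.

512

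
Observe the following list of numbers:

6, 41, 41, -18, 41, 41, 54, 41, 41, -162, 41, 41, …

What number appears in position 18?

Positions follow the repeating pattern ABB; grouping by letter gives 2 tracks.
Track A: 6, -18, 54, -162 — a geometric progression (common ratio -3).
Track B: 41, 41, 41, 41, 41, 41, 41, 41 — constant 41.
The 18th slot belongs to track B; its 12th term is 41.

41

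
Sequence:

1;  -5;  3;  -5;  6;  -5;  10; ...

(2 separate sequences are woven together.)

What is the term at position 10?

-5

Positions 1, 3, 5, … form one subsequence and positions 2, 4, 6, … form another.
Stream A: 1, 3, 6, 10 — triangular numbers starting at T_1.
Stream B: -5, -5, -5 — constant -5.
The 10th slot belongs to stream B; its 5th term is -5.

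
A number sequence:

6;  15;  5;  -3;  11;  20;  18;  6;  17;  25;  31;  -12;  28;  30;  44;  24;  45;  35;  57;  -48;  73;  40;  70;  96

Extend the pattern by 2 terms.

The terms cycle through 4 interleaved subsequences.
Stream A: 6, 11, 17, 28, 45, 73 — Fibonacci-style (each term is the sum of the two before it).
Stream B: 15, 20, 25, 30, 35, 40 — adding 5 each time.
Stream C: 5, 18, 31, 44, 57, 70 — adding 13 each time.
Stream D: -3, 6, -12, 24, -48, 96 — multiplying by -2 each time.
The 25th slot belongs to stream A; its 7th term is 118.
Term 26 comes from stream B (its 7th entry): 45.

118, 45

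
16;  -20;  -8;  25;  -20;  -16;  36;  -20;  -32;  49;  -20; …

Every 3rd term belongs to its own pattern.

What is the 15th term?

-128

Read the sequence 3 terms at a time; column i is its own pattern.
Subsequence A: 16, 25, 36, 49. Consecutive squares n² from n = 4.
Subsequence B: -20, -20, -20, -20. Always -20.
Subsequence C: -8, -16, -32. Geometric, ×2 each step.
Term 15 comes from subsequence C (its 5th entry): -128.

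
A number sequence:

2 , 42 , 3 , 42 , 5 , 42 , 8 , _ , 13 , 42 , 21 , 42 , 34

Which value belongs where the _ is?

42

The terms cycle through 2 interleaved subsequences.
Subsequence A is 2, 3, 5, 8, 13, 21, 34, which is Fibonacci-style (each term is the sum of the two before it).
Subsequence B is 42, 42, 42, ?, 42, 42, which is the constant sequence 42.
So the missing entry in subsequence B is 42.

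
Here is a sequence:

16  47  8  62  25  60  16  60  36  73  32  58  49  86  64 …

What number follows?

Split by position mod 4: positions 1, 5, 9, … form one track, and each other residue class forms its own.
Subsequence A: 16, 25, 36, 49 — consecutive squares n² from n = 4.
Subsequence B: 47, 60, 73, 86 — arithmetic with common difference +13.
Subsequence C: 8, 16, 32, 64 — powers of 2.
Subsequence D: 62, 60, 58 — subtracting 2 each time.
Position 16 falls in subsequence D as its term 4, giving 56.

56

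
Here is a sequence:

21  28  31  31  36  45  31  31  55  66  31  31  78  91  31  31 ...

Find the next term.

105

Reading positions in blocks of 4 reveals the pattern AABB — 2 tracks woven together.
Track A: 21, 28, 36, 45, 55, 66, 78, 91 (triangular numbers starting at T_6).
Track B: 31, 31, 31, 31, 31, 31, 31, 31 (the constant sequence 31).
Position 17 → track A, term 9 = 105.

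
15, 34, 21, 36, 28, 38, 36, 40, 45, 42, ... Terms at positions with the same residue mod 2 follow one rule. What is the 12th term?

Split by position mod 2 into 2 tracks.
Subsequence A is 15, 21, 28, 36, 45, which is triangular numbers n(n+1)/2 for n = 5, 6, ….
Subsequence B is 34, 36, 38, 40, 42, which is arithmetic with common difference +2.
Position 12 → subsequence B, term 6 = 44.

44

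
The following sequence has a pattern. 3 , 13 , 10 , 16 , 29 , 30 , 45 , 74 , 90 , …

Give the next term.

Reading positions in blocks of 3 reveals the pattern AAB — 2 tracks woven together.
Subsequence A: 3, 13, 16, 29, 45, 74. A Fibonacci-like recurrence a_n = a_{n-1} + a_{n-2}.
Subsequence B: 10, 30, 90. Geometric with ratio 3.
Term 10 comes from subsequence A (its 7th entry): 119.

119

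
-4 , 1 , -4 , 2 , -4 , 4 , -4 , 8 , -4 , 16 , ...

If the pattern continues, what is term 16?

128

Split by position mod 2 into 2 tracks.
Track A = -4, -4, -4, -4, -4: the constant sequence -4.
Track B = 1, 2, 4, 8, 16: powers of 2.
Term 16 comes from track B (its 8th entry): 128.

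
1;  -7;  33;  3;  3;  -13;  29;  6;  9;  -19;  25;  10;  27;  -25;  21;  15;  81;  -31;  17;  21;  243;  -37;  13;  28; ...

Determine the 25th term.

The terms cycle through 4 interleaved subsequences.
Stream A: 1, 3, 9, 27, 81, 243 — successive powers of 3.
Stream B: -7, -13, -19, -25, -31, -37 — arithmetic, step −6.
Stream C: 33, 29, 25, 21, 17, 13 — subtracting 4 each time.
Stream D: 3, 6, 10, 15, 21, 28 — triangular numbers n(n+1)/2 for n = 2, 3, ….
Term 25 comes from stream A (its 7th entry): 729.

729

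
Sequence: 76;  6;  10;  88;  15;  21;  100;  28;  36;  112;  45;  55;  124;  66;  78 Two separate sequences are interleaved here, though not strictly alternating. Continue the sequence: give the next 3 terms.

The slot pattern repeats as ABB (period 3), so there are 2 interleaved tracks.
Track A is 76, 88, 100, 112, 124, which is linear: a_n = 64 + 12·n.
Track B is 6, 10, 15, 21, 28, 36, 45, 55, 66, 78, which is triangular numbers n(n+1)/2 for n = 3, 4, ….
Position 16 → track A, term 6 = 136.
The 17th slot belongs to track B; its 11th term is 91.
Term 18 comes from track B (its 12th entry): 105.

136, 91, 105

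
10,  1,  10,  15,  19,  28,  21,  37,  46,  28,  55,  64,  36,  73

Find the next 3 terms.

Positions follow the repeating pattern ABB; grouping by letter gives 2 tracks.
Track A is 10, 15, 21, 28, 36, which is triangular numbers n(n+1)/2 for n = 4, 5, ….
Track B is 1, 10, 19, 28, 37, 46, 55, 64, 73, which is arithmetic, step +9.
Term 15 comes from track B (its 10th entry): 82.
Position 16 → track A, term 6 = 45.
Term 17 comes from track B (its 11th entry): 91.

82, 45, 91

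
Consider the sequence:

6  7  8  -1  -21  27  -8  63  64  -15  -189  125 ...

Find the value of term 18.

Read the sequence 3 terms at a time; column i is its own pattern.
Track A: 6, -1, -8, -15. Arithmetic, step −7.
Track B: 7, -21, 63, -189. Geometric with ratio -3.
Track C: 8, 27, 64, 125. Perfect cubes starting at 2³.
Term 18 comes from track C (its 6th entry): 343.

343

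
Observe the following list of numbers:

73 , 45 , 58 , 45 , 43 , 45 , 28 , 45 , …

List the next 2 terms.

The terms cycle through 2 interleaved subsequences.
Stream A: 73, 58, 43, 28. Arithmetic, step −15.
Stream B: 45, 45, 45, 45. Always 45.
Term 9 comes from stream A (its 5th entry): 13.
The 10th slot belongs to stream B; its 5th term is 45.

13, 45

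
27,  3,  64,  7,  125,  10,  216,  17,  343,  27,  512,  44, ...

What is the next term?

729

Positions 1, 3, 5, … form one subsequence and positions 2, 4, 6, … form another.
Track A is 27, 64, 125, 216, 343, 512, which is perfect cubes starting at 3³.
Track B is 3, 7, 10, 17, 27, 44, which is each term equals the sum of the previous two.
Term 13 comes from track A (its 7th entry): 729.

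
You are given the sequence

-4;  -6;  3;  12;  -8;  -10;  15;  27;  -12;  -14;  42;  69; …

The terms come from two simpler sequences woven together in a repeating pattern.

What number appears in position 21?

Reading positions in blocks of 4 reveals the pattern AABB — 2 tracks woven together.
Track A: -4, -6, -8, -10, -12, -14 (arithmetic, step −2).
Track B: 3, 12, 15, 27, 42, 69 (Fibonacci-style (each term is the sum of the two before it)).
Term 21 comes from track A (its 11th entry): -24.

-24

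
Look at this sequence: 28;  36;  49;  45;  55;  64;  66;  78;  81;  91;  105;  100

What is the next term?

120

The slot pattern repeats as AAB (period 3), so there are 2 interleaved tracks.
Track A = 28, 36, 45, 55, 66, 78, 91, 105: triangular numbers starting at T_7.
Track B = 49, 64, 81, 100: consecutive squares n² from n = 7.
Term 13 comes from track A (its 9th entry): 120.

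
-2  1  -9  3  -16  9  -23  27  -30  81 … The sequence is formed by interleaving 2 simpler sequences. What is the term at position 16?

2187

Split by position mod 2 into 2 tracks.
Subsequence A: -2, -9, -16, -23, -30. Arithmetic, step −7.
Subsequence B: 1, 3, 9, 27, 81. Powers of 3.
Position 16 falls in subsequence B as its term 8, giving 2187.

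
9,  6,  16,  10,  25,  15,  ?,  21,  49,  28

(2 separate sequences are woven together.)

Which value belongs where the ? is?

Taking every 2nd term gives 2 separate tracks.
Track A: 9, 16, 25, ?, 49 — consecutive squares n² from n = 3.
Track B: 6, 10, 15, 21, 28 — triangular numbers starting at T_3.
Track A's pattern makes the blank 36.

36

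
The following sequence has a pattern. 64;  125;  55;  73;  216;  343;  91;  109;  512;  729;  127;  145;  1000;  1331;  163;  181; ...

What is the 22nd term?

3375

Positions follow the repeating pattern AABB; grouping by letter gives 2 tracks.
Subsequence A: 64, 125, 216, 343, 512, 729, 1000, 1331 (consecutive cubes n³ from n = 4).
Subsequence B: 55, 73, 91, 109, 127, 145, 163, 181 (linear: a_n = 37 + 18·n).
Position 22 falls in subsequence A as its term 12, giving 3375.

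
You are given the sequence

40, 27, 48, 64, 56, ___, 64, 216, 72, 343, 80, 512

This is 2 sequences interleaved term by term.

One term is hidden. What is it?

Taking every 2nd term gives 2 separate tracks.
Track A: 40, 48, 56, 64, 72, 80 (adding 8 each time).
Track B: 27, 64, ?, 216, 343, 512 (perfect cubes starting at 3³).
Filling track B at index 3 by its rule yields 125.

125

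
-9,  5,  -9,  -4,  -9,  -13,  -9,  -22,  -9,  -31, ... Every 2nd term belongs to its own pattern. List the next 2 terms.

The terms cycle through 2 interleaved subsequences.
Track A: -9, -9, -9, -9, -9. The constant sequence -9.
Track B: 5, -4, -13, -22, -31. Arithmetic with common difference −9.
Position 11 falls in track A as its term 6, giving -9.
The 12th slot belongs to track B; its 6th term is -40.

-9, -40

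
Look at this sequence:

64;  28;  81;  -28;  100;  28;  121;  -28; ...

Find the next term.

Taking every 2nd term gives 2 separate tracks.
Subsequence A: 64, 81, 100, 121 (consecutive squares n² from n = 8).
Subsequence B: 28, -28, 28, -28 (the oscillation 28·(−1)^(n+1)).
Position 9 falls in subsequence A as its term 5, giving 144.

144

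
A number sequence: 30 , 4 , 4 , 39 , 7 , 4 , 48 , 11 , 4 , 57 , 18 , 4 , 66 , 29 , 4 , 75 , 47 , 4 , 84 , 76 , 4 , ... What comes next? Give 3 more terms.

Split by position mod 3 into 3 tracks.
Stream A is 30, 39, 48, 57, 66, 75, 84, which is arithmetic with common difference +9.
Stream B is 4, 7, 11, 18, 29, 47, 76, which is each term equals the sum of the previous two.
Stream C is 4, 4, 4, 4, 4, 4, 4, which is constant 4.
Term 22 comes from stream A (its 8th entry): 93.
Term 23 comes from stream B (its 8th entry): 123.
The 24th slot belongs to stream C; its 8th term is 4.

93, 123, 4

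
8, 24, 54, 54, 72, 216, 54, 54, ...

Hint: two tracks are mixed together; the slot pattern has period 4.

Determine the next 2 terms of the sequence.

648, 1944

Reading positions in blocks of 4 reveals the pattern AABB — 2 tracks woven together.
Track A = 8, 24, 72, 216: multiplying by 3 each time.
Track B = 54, 54, 54, 54: always 54.
The 9th slot belongs to track A; its 5th term is 648.
Position 10 falls in track A as its term 6, giving 1944.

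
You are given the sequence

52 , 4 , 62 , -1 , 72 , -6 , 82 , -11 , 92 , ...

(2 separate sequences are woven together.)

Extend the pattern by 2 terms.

The terms cycle through 2 interleaved subsequences.
Subsequence A is 52, 62, 72, 82, 92, which is linear: a_n = 42 + 10·n.
Subsequence B is 4, -1, -6, -11, which is arithmetic, step −5.
The 10th slot belongs to subsequence B; its 5th term is -16.
Term 11 comes from subsequence A (its 6th entry): 102.

-16, 102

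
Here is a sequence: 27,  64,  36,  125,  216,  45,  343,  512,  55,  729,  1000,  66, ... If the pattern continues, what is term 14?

1728

The slot pattern repeats as AAB (period 3), so there are 2 interleaved tracks.
Track A: 27, 64, 125, 216, 343, 512, 729, 1000 — perfect cubes starting at 3³.
Track B: 36, 45, 55, 66 — triangular numbers n(n+1)/2 for n = 8, 9, ….
The 14th slot belongs to track A; its 10th term is 1728.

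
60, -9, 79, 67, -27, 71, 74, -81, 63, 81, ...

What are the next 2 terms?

-243, 55

Read the sequence 3 terms at a time; column i is its own pattern.
Track A is 60, 67, 74, 81, which is arithmetic, step +7.
Track B is -9, -27, -81, which is multiplying by 3 each time.
Track C is 79, 71, 63, which is subtracting 8 each time.
Position 11 → track B, term 4 = -243.
Position 12 falls in track C as its term 4, giving 55.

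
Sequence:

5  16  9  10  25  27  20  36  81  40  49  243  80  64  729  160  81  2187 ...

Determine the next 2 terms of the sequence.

Split by position mod 3: positions 1, 4, 7, … form one track, and each other residue class forms its own.
Subsequence A: 5, 10, 20, 40, 80, 160. Multiplying by 2 each time.
Subsequence B: 16, 25, 36, 49, 64, 81. Consecutive squares n² from n = 4.
Subsequence C: 9, 27, 81, 243, 729, 2187. Powers 3^2, 3^3, 3^4, ….
Term 19 comes from subsequence A (its 7th entry): 320.
Position 20 → subsequence B, term 7 = 100.

320, 100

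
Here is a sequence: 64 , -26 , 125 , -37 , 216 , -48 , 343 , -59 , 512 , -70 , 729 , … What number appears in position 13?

Odd-indexed and even-indexed terms follow separate rules.
Stream A is 64, 125, 216, 343, 512, 729, which is the cubes 4³, 5³, 6³, ….
Stream B is -26, -37, -48, -59, -70, which is subtracting 11 each time.
The 13th slot belongs to stream A; its 7th term is 1000.

1000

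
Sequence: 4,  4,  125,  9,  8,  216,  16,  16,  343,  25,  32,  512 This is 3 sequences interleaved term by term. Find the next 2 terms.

36, 64

The terms cycle through 3 interleaved subsequences.
Stream A = 4, 9, 16, 25: perfect squares starting at 2².
Stream B = 4, 8, 16, 32: powers 2^2, 2^3, 2^4, ….
Stream C = 125, 216, 343, 512: the cubes 5³, 6³, 7³, ….
Position 13 → stream A, term 5 = 36.
Position 14 → stream B, term 5 = 64.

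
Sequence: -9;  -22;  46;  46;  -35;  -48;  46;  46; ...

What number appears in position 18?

The slot pattern repeats as AABB (period 4), so there are 2 interleaved tracks.
Track A: -9, -22, -35, -48. Arithmetic, step −13.
Track B: 46, 46, 46, 46. Constant 46.
Term 18 comes from track A (its 10th entry): -126.

-126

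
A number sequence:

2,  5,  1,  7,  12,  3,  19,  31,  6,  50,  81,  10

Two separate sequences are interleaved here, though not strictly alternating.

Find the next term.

131

Reading positions in blocks of 3 reveals the pattern AAB — 2 tracks woven together.
Stream A: 2, 5, 7, 12, 19, 31, 50, 81 — Fibonacci-style (each term is the sum of the two before it).
Stream B: 1, 3, 6, 10 — triangular numbers starting at T_1.
The 13th slot belongs to stream A; its 9th term is 131.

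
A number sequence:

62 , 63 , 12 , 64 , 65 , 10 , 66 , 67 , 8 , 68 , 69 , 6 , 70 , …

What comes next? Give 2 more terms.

Reading positions in blocks of 3 reveals the pattern AAB — 2 tracks woven together.
Stream A: 62, 63, 64, 65, 66, 67, 68, 69, 70 — linear: a_n = 61 + n.
Stream B: 12, 10, 8, 6 — subtracting 2 each time.
Term 14 comes from stream A (its 10th entry): 71.
Position 15 falls in stream B as its term 5, giving 4.

71, 4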